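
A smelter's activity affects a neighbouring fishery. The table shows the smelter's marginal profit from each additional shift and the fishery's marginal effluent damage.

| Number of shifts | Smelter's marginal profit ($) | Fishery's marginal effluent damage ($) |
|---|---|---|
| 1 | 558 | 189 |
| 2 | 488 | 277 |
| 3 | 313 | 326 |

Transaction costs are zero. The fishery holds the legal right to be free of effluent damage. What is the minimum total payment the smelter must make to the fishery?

$466

Efficient level: marginal profit ≥ marginal effluent damage through level 2, so k* = 2.
With the fishery holding the right, the smelter must at least compensate total damage at k*: 189 + 277 = 466.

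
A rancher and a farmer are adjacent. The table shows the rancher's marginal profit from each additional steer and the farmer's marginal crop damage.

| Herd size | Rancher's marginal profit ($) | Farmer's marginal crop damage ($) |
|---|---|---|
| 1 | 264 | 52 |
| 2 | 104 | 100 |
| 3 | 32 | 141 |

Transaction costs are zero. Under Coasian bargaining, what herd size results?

Bargaining reaches the level where marginal profit last exceeds marginal crop damage.
That holds through level 2 (104 ≥ 100) but not at 3 (32 < 141).

2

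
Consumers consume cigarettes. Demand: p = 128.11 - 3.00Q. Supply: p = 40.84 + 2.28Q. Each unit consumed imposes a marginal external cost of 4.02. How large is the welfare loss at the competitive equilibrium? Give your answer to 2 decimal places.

Market equilibrium (private): 40.84 + 2.28Q = 128.11 - 3.00Q → Q_m = 16.5284.
Social marginal benefit = demand − MEC = 124.09 - 3.00Q.
Set SMB = MC: 124.09 - 3.00Q = 40.84 + 2.28Q → Q* = 15.7670.
The welfare-loss triangle has base |Q_m − Q*| and height MEC(Q_m) (the vertical gap between SMB and MC is zero at Q* and MEC at Q_m).
DWL = ½ × 0.7614 × 4.0200 = 1.5304.

DWL = 1.53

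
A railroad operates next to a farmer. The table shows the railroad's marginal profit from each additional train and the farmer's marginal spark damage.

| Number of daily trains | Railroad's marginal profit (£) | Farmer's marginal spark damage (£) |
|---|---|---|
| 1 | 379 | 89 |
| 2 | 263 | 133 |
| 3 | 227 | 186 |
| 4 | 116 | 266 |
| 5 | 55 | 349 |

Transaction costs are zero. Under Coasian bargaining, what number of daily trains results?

3

Bargaining reaches the level where marginal profit last exceeds marginal spark damage.
That holds through level 3 (227 ≥ 186) but not at 4 (116 < 266).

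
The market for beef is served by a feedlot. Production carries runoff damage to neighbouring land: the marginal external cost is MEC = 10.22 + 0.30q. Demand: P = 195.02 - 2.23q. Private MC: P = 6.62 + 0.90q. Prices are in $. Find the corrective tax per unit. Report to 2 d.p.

Social marginal cost = private MC + MEC = 16.84 + 1.20q.
Set SMC = demand: 16.84 + 1.20q = 195.02 - 2.23q → q* = 51.9475.
The Pigouvian tax equals MEC at q*: 10.22 + 0.30×51.9475 = 25.8043.

tax = $25.80 per unit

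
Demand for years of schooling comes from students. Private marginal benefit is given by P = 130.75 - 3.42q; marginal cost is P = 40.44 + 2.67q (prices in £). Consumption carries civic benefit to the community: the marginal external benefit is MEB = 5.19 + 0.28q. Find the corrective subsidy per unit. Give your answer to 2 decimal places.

subsidy = £9.79 per unit

Social marginal benefit = demand + MEB = 135.94 - 3.14q.
Set SMB = MC: 135.94 - 3.14q = 40.44 + 2.67q → q* = 16.4372.
The Pigouvian subsidy equals MEB at q*: 5.19 + 0.28×16.4372 = 9.7924.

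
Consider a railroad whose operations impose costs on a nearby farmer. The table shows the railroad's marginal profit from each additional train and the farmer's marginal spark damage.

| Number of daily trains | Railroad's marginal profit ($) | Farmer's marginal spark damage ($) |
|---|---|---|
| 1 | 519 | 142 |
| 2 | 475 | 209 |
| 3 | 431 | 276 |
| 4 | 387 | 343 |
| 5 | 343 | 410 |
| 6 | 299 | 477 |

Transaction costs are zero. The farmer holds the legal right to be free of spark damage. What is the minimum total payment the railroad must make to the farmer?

$970

Efficient level: marginal profit ≥ marginal spark damage through level 4, so k* = 4.
With the farmer holding the right, the railroad must at least compensate total damage at k*: 142 + 209 + 276 + 343 = 970.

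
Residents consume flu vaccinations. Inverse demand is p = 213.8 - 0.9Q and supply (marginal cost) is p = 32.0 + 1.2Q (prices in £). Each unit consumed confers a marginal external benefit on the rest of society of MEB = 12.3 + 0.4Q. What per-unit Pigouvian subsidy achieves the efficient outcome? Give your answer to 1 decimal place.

subsidy = £58.0 per unit

Social marginal benefit = demand + MEB = 226.1 - 0.5Q.
Set SMB = MC: 226.1 - 0.5Q = 32.0 + 1.2Q → Q* = 114.1765.
The Pigouvian subsidy equals MEB at Q*: 12.3 + 0.4×114.1765 = 57.9706.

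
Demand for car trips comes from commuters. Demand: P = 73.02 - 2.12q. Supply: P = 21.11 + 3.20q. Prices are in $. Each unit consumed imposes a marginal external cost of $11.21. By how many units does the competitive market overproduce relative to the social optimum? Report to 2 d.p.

2.11 units

Market equilibrium (private): 21.11 + 3.20q = 73.02 - 2.12q → q_m = 9.7575.
Social marginal benefit = demand − MEC = 61.81 - 2.12q.
Set SMB = MC: 61.81 - 2.12q = 21.11 + 3.20q → q* = 7.6504.
Gap = |9.7575 − 7.6504| = 2.1071.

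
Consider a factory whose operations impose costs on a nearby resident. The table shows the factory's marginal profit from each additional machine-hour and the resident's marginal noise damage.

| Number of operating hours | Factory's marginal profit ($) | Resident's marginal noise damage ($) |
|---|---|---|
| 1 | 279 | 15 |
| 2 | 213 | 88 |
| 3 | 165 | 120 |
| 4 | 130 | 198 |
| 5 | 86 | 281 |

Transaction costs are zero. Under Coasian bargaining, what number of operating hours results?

Bargaining reaches the level where marginal profit last exceeds marginal noise damage.
That holds through level 3 (165 ≥ 120) but not at 4 (130 < 198).

3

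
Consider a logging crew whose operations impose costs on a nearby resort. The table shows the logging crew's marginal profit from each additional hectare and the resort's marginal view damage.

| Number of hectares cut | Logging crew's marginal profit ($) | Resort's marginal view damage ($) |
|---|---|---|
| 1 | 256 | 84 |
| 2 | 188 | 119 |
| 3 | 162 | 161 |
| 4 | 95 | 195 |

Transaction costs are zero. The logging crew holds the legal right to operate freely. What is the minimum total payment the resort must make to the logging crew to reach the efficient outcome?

Left alone the logging crew would choose level 4 (marginal profit stays positive).
Efficient level: k* = 3 (marginal profit ≥ marginal view damage through 3).
The resort must at least cover the logging crew's forgone profit from cutting 4→3: 95 = 95.

$95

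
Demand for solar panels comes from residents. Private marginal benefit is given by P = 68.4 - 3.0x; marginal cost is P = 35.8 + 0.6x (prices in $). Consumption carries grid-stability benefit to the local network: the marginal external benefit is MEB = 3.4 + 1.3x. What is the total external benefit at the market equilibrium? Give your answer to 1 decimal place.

$84.1

Market equilibrium (private): 35.8 + 0.6x = 68.4 - 3.0x → x_m = 9.0556.
Total external benefit = ∫₀^{x_m} (3.4 + 1.3x) dx = 3.4×9.0556 + ½×1.3×9.0556² = 84.0916.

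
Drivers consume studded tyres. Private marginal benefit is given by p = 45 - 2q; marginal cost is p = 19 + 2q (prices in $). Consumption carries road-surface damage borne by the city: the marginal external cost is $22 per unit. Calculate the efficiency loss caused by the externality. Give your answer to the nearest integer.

Market equilibrium (private): 19 + 2q = 45 - 2q → q_m = 6.5000.
Social marginal benefit = demand − MEC = 23 - 2q.
Set SMB = MC: 23 - 2q = 19 + 2q → q* = 1.0000.
Height of the DWL triangle at q_m is MC(q_m) − SMB(q_m) = MEC(q_m) = 22.0000.
DWL = ½ × 5.5000 × 22.0000 = 60.5000.

DWL = $61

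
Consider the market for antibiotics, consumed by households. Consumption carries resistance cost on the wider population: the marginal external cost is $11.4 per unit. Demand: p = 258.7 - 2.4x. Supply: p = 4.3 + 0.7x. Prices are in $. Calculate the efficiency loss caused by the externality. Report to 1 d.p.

Market equilibrium (private): 4.3 + 0.7x = 258.7 - 2.4x → x_m = 82.0645.
Social marginal benefit = demand − MEC = 247.3 - 2.4x.
Set SMB = MC: 247.3 - 2.4x = 4.3 + 0.7x → x* = 78.3871.
Height of the DWL triangle at x_m is MC(x_m) − SMB(x_m) = MEC(x_m) = 11.4000.
DWL = ½ × 3.6774 × 11.4000 = 20.9612.

DWL = $21.0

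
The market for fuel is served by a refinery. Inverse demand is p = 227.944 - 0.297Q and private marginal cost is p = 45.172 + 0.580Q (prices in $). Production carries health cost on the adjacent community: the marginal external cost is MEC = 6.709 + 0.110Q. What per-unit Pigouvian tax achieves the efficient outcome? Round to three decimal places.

tax = $26.331 per unit

Social marginal cost = private MC + MEC = 51.881 + 0.690Q.
Set SMC = demand: 51.881 + 0.690Q = 227.944 - 0.297Q → Q* = 178.3820.
The Pigouvian tax equals MEC at Q*: 6.709 + 0.110×178.3820 = 26.3310.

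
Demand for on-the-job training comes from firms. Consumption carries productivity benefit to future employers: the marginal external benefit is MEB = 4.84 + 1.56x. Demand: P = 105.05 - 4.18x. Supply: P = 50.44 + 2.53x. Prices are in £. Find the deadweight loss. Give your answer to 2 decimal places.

DWL = £29.86

Market equilibrium (private): 50.44 + 2.53x = 105.05 - 4.18x → x_m = 8.1386.
Social marginal benefit = demand + MEB = 109.89 - 2.62x.
Set SMB = MC: 109.89 - 2.62x = 50.44 + 2.53x → x* = 11.5437.
The welfare-loss triangle has base |x_m − x*| and height MEB(x_m) (the vertical gap between SMB and MC is zero at x* and MEB at x_m).
DWL = ½ × 3.4051 × 17.5362 = 29.8563.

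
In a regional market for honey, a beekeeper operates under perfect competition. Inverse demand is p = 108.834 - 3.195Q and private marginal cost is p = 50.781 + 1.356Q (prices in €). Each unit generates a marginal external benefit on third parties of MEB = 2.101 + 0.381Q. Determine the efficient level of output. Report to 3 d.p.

Social marginal cost = private MC − MEB = 48.680 + 0.975Q.
Set SMC = demand: 48.680 + 0.975Q = 108.834 - 3.195Q → Q* = 14.4254.

Q* = 14.425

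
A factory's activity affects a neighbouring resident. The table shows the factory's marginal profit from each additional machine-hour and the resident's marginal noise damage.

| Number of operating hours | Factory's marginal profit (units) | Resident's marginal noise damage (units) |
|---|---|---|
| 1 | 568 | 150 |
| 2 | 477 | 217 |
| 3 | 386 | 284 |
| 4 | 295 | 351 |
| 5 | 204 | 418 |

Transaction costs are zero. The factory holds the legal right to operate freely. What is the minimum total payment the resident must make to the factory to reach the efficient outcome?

Left alone the factory would choose level 5 (marginal profit stays positive).
Efficient level: k* = 3 (marginal profit ≥ marginal noise damage through 3).
The resident must at least cover the factory's forgone profit from cutting 5→3: 295 + 204 = 499.

499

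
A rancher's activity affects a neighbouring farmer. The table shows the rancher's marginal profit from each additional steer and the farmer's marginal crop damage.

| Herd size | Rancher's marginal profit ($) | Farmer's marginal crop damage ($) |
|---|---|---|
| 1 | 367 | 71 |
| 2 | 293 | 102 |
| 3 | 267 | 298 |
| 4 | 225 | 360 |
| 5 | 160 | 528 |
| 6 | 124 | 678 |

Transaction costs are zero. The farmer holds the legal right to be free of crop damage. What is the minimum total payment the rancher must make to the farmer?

$173

Efficient level: marginal profit ≥ marginal crop damage through level 2, so k* = 2.
With the farmer holding the right, the rancher must at least compensate total damage at k*: 71 + 102 = 173.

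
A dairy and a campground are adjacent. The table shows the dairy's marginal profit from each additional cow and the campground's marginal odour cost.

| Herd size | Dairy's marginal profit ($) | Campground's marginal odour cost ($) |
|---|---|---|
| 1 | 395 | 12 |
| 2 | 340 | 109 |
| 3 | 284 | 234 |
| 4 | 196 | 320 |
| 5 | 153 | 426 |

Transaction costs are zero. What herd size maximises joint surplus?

Bargaining reaches the level where marginal profit last exceeds marginal odour cost.
That holds through level 3 (284 ≥ 234) but not at 4 (196 < 320).

3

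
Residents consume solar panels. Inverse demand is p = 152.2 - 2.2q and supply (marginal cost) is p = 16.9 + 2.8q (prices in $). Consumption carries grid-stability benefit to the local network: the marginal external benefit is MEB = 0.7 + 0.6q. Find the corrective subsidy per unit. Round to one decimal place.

Social marginal benefit = demand + MEB = 152.9 - 1.6q.
Set SMB = MC: 152.9 - 1.6q = 16.9 + 2.8q → q* = 30.9091.
The Pigouvian subsidy equals MEB at q*: 0.7 + 0.6×30.9091 = 19.2455.

subsidy = $19.2 per unit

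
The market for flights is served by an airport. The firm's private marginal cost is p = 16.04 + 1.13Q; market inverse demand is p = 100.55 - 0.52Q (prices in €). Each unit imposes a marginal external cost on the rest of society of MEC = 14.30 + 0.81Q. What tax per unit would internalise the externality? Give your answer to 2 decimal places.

tax = €37.42 per unit

Social marginal cost = private MC + MEC = 30.34 + 1.94Q.
Set SMC = demand: 30.34 + 1.94Q = 100.55 - 0.52Q → Q* = 28.5407.
The Pigouvian tax equals MEC at Q*: 14.30 + 0.81×28.5407 = 37.4180.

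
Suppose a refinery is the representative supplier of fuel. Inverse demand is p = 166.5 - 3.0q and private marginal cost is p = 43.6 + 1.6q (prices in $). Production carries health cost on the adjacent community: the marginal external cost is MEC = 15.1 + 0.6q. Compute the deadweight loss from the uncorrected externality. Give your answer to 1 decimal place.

Market equilibrium (private): 43.6 + 1.6q = 166.5 - 3.0q → q_m = 26.7174.
Social marginal cost = private MC + MEC = 58.7 + 2.2q.
Set SMC = demand: 58.7 + 2.2q = 166.5 - 3.0q → q* = 20.7308.
Between q* and q_m the wedge SMC − demand runs linearly from 0 to MEC(q_m), so the loss is a triangle.
DWL = ½ × 5.9866 × 31.1304 = 93.1826.

DWL = $93.2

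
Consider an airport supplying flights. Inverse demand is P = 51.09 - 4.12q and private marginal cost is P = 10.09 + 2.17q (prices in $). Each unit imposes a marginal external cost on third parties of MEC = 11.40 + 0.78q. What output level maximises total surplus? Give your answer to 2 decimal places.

Social marginal cost = private MC + MEC = 21.49 + 2.95q.
Set SMC = demand: 21.49 + 2.95q = 51.09 - 4.12q → q* = 4.1867.

q* = 4.19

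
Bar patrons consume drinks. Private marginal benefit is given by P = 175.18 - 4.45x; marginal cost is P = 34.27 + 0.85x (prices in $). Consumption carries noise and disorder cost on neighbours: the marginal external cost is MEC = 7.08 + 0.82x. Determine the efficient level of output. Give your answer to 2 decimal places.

Social marginal benefit = demand − MEC = 168.10 - 5.27x.
Set SMB = MC: 168.10 - 5.27x = 34.27 + 0.85x → x* = 21.8676.

x* = 21.87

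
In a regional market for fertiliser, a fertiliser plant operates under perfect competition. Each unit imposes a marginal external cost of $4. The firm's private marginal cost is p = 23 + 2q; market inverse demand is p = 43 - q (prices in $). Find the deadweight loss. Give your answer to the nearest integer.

Market equilibrium (private): 23 + 2q = 43 - q → q_m = 6.6667.
Social marginal cost = private MC + MEC = 27 + 2q.
Set SMC = demand: 27 + 2q = 43 - q → q* = 5.3333.
Between q* and q_m the wedge SMC − demand runs linearly from 0 to MEC(q_m), so the loss is a triangle.
DWL = ½ × 1.3334 × 4.0000 = 2.6668.

DWL = $3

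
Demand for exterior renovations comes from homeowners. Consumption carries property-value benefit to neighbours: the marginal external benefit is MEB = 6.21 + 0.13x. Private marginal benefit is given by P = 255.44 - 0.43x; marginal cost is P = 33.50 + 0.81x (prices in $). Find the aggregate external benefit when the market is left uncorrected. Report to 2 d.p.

$3193.78

Market equilibrium (private): 33.50 + 0.81x = 255.44 - 0.43x → x_m = 178.9839.
Total external benefit = ∫₀^{x_m} (6.21 + 0.13x) dx = 6.21×178.9839 + ½×0.13×178.9839² = 3193.7804.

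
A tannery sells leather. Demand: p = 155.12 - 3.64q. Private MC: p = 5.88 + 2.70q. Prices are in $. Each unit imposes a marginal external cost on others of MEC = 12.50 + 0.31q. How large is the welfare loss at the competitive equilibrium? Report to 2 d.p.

Market equilibrium (private): 5.88 + 2.70q = 155.12 - 3.64q → q_m = 23.5394.
Social marginal cost = private MC + MEC = 18.38 + 3.01q.
Set SMC = demand: 18.38 + 3.01q = 155.12 - 3.64q → q* = 20.5624.
The welfare-loss triangle has base |q_m − q*| and height MEC(q_m) (the vertical gap between SMC and demand is zero at q* and MEC at q_m).
DWL = ½ × 2.9770 × 19.7972 = 29.4681.

DWL = $29.47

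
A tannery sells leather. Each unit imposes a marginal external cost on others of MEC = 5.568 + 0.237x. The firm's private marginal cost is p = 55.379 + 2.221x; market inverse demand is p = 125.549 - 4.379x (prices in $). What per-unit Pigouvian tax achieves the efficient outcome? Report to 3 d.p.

tax = $7.807 per unit

Social marginal cost = private MC + MEC = 60.947 + 2.458x.
Set SMC = demand: 60.947 + 2.458x = 125.549 - 4.379x → x* = 9.4489.
The Pigouvian tax equals MEC at x*: 5.568 + 0.237×9.4489 = 7.8074.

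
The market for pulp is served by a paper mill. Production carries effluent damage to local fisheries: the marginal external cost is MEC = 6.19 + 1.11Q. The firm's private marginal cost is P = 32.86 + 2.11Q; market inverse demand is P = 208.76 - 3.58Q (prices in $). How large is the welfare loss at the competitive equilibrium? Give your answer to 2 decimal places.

DWL = $120.63

Market equilibrium (private): 32.86 + 2.11Q = 208.76 - 3.58Q → Q_m = 30.9139.
Social marginal cost = private MC + MEC = 39.05 + 3.22Q.
Set SMC = demand: 39.05 + 3.22Q = 208.76 - 3.58Q → Q* = 24.9574.
The loss is the area between SMC and demand from Q* to Q_m; with linear curves that's a triangle of height MEC(Q_m).
DWL = ½ × 5.9565 × 40.5044 = 120.6322.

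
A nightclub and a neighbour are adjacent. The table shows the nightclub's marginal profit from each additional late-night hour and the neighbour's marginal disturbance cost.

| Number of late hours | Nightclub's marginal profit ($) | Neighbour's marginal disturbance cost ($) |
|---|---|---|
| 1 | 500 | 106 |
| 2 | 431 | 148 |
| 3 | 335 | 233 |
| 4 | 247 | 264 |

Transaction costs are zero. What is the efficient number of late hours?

3

Bargaining reaches the level where marginal profit last exceeds marginal disturbance cost.
That holds through level 3 (335 ≥ 233) but not at 4 (247 < 264).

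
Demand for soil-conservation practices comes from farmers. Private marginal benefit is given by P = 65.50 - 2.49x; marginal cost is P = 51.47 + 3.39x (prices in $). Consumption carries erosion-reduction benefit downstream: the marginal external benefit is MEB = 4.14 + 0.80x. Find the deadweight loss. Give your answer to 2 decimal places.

Market equilibrium (private): 51.47 + 3.39x = 65.50 - 2.49x → x_m = 2.3861.
Social marginal benefit = demand + MEB = 69.64 - 1.69x.
Set SMB = MC: 69.64 - 1.69x = 51.47 + 3.39x → x* = 3.5768.
Height of the DWL triangle at x_m is SMB(x_m) − MC(x_m) = MEB(x_m) = 6.0488.
DWL = ½ × 1.1907 × 6.0488 = 3.6012.

DWL = $3.60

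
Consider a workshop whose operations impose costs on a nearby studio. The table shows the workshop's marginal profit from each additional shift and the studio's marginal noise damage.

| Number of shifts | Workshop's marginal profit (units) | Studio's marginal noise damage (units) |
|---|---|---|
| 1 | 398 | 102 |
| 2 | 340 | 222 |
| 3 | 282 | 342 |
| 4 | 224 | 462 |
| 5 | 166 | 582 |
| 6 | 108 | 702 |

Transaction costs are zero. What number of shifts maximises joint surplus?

2

Bargaining reaches the level where marginal profit last exceeds marginal noise damage.
That holds through level 2 (340 ≥ 222) but not at 3 (282 < 342).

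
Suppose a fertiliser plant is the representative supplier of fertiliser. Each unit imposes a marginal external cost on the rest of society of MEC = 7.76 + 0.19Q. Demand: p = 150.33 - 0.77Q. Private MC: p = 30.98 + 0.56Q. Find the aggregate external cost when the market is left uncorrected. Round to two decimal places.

Market equilibrium (private): 30.98 + 0.56Q = 150.33 - 0.77Q → Q_m = 89.7368.
Total external cost = ∫₀^{Q_m} (7.76 + 0.19Q) dQ = 7.76×89.7368 + ½×0.19×89.7368² = 1461.3634.

1461.36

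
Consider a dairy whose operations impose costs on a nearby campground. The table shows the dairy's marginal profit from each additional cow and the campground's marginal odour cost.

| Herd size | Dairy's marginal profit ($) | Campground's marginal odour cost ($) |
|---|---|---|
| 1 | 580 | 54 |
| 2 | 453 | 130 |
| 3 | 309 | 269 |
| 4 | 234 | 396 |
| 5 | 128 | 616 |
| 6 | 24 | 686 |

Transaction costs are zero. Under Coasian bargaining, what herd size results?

Bargaining reaches the level where marginal profit last exceeds marginal odour cost.
That holds through level 3 (309 ≥ 269) but not at 4 (234 < 396).

3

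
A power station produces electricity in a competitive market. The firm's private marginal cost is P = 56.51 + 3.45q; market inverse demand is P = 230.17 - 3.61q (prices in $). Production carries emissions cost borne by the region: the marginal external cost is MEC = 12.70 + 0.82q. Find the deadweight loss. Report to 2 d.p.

Market equilibrium (private): 56.51 + 3.45q = 230.17 - 3.61q → q_m = 24.5977.
Social marginal cost = private MC + MEC = 69.21 + 4.27q.
Set SMC = demand: 69.21 + 4.27q = 230.17 - 3.61q → q* = 20.4264.
Height of the DWL triangle at q_m is SMC(q_m) − demand(q_m) = MEC(q_m) = 32.8701.
DWL = ½ × 4.1713 × 32.8701 = 68.5555.

DWL = $68.56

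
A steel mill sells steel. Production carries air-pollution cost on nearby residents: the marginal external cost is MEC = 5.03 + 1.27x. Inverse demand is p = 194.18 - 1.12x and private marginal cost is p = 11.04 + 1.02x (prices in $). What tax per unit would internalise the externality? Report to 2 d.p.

tax = $71.36 per unit

Social marginal cost = private MC + MEC = 16.07 + 2.29x.
Set SMC = demand: 16.07 + 2.29x = 194.18 - 1.12x → x* = 52.2317.
The Pigouvian tax equals MEC at x*: 5.03 + 1.27×52.2317 = 71.3643.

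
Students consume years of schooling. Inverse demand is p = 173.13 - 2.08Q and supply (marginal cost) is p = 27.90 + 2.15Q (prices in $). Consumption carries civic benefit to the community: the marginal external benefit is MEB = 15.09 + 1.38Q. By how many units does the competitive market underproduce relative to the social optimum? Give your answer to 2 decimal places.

21.92 units

Market equilibrium (private): 27.90 + 2.15Q = 173.13 - 2.08Q → Q_m = 34.3333.
Social marginal benefit = demand + MEB = 188.22 - 0.70Q.
Set SMB = MC: 188.22 - 0.70Q = 27.90 + 2.15Q → Q* = 56.2526.
Gap = |34.3333 − 56.2526| = 21.9193.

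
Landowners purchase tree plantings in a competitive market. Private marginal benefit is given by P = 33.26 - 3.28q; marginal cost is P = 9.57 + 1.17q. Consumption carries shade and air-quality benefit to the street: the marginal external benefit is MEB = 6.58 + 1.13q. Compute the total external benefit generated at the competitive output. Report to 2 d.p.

51.04

Market equilibrium (private): 9.57 + 1.17q = 33.26 - 3.28q → q_m = 5.3236.
Total external benefit = ∫₀^{q_m} (6.58 + 1.13q) dq = 6.58×5.3236 + ½×1.13×5.3236² = 51.0418.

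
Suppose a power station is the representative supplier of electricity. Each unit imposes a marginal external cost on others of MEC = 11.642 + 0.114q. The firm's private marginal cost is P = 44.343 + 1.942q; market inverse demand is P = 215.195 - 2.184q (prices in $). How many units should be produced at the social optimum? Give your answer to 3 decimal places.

Social marginal cost = private MC + MEC = 55.985 + 2.056q.
Set SMC = demand: 55.985 + 2.056q = 215.195 - 2.184q → q* = 37.5495.

q* = 37.550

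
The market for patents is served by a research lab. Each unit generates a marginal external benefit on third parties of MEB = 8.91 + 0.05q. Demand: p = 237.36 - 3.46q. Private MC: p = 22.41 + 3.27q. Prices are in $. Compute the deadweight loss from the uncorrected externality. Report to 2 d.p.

DWL = $8.26

Market equilibrium (private): 22.41 + 3.27q = 237.36 - 3.46q → q_m = 31.9391.
Social marginal cost = private MC − MEB = 13.50 + 3.22q.
Set SMC = demand: 13.50 + 3.22q = 237.36 - 3.46q → q* = 33.5120.
Height of the DWL triangle at q_m is demand(q_m) − SMC(q_m) = MEB(q_m) = 10.5070.
DWL = ½ × 1.5729 × 10.5070 = 8.2632.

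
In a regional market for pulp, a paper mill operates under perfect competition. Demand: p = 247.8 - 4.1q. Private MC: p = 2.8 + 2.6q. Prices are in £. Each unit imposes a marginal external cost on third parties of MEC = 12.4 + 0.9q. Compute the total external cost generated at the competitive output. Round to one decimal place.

£1055.2

Market equilibrium (private): 2.8 + 2.6q = 247.8 - 4.1q → q_m = 36.5672.
Total external cost = ∫₀^{q_m} (12.4 + 0.9q) dq = 12.4×36.5672 + ½×0.9×36.5672² = 1055.1553.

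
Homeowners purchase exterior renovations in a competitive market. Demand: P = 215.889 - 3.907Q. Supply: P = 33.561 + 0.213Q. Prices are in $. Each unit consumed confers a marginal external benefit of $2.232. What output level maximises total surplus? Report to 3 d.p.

Q* = 44.796

Social marginal benefit = demand + MEB = 218.121 - 3.907Q.
Set SMB = MC: 218.121 - 3.907Q = 33.561 + 0.213Q → Q* = 44.7961.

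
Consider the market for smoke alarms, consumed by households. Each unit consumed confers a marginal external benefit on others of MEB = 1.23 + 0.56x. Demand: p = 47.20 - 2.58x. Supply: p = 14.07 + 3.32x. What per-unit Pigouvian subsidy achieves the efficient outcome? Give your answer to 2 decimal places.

subsidy = 4.83 per unit

Social marginal benefit = demand + MEB = 48.43 - 2.02x.
Set SMB = MC: 48.43 - 2.02x = 14.07 + 3.32x → x* = 6.4345.
The Pigouvian subsidy equals MEB at x*: 1.23 + 0.56×6.4345 = 4.8333.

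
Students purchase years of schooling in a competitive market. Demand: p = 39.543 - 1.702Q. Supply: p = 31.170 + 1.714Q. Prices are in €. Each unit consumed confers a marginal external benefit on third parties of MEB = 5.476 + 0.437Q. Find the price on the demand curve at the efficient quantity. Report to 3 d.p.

P = €31.631

Social marginal benefit = demand + MEB = 45.019 - 1.265Q.
Set SMB = MC: 45.019 - 1.265Q = 31.170 + 1.714Q → Q* = 4.6489.
Consumer price on the demand curve at Q*: 39.543 − 1.702×4.6489 = 31.6306.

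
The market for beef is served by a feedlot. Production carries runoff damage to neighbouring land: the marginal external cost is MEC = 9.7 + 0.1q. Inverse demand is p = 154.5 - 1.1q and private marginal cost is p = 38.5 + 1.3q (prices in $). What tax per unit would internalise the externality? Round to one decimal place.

Social marginal cost = private MC + MEC = 48.2 + 1.4q.
Set SMC = demand: 48.2 + 1.4q = 154.5 - 1.1q → q* = 42.5200.
The Pigouvian tax equals MEC at q*: 9.7 + 0.1×42.5200 = 13.9520.

tax = $14.0 per unit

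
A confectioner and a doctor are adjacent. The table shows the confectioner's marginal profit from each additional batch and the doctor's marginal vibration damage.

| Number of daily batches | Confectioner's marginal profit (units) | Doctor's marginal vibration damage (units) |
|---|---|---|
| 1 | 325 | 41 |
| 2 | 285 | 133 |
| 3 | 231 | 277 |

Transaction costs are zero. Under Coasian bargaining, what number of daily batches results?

Bargaining reaches the level where marginal profit last exceeds marginal vibration damage.
That holds through level 2 (285 ≥ 133) but not at 3 (231 < 277).

2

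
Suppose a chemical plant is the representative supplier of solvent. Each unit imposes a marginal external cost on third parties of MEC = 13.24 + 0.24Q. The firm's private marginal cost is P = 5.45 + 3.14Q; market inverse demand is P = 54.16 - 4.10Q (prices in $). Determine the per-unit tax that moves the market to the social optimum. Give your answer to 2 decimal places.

tax = $14.38 per unit

Social marginal cost = private MC + MEC = 18.69 + 3.38Q.
Set SMC = demand: 18.69 + 3.38Q = 54.16 - 4.10Q → Q* = 4.7420.
The Pigouvian tax equals MEC at Q*: 13.24 + 0.24×4.7420 = 14.3781.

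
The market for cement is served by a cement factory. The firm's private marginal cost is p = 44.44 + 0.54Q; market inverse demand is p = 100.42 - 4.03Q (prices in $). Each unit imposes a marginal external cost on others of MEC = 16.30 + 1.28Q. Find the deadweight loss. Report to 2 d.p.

DWL = $87.41

Market equilibrium (private): 44.44 + 0.54Q = 100.42 - 4.03Q → Q_m = 12.2495.
Social marginal cost = private MC + MEC = 60.74 + 1.82Q.
Set SMC = demand: 60.74 + 1.82Q = 100.42 - 4.03Q → Q* = 6.7829.
The loss is the area between SMC and demand from Q* to Q_m; with linear curves that's a triangle of height MEC(Q_m).
DWL = ½ × 5.4666 × 31.9793 = 87.4090.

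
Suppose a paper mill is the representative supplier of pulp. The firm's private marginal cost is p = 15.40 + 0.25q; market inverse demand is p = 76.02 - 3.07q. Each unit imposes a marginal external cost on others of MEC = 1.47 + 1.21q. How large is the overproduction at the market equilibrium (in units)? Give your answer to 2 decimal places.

5.20 units

Market equilibrium (private): 15.40 + 0.25q = 76.02 - 3.07q → q_m = 18.2590.
Social marginal cost = private MC + MEC = 16.87 + 1.46q.
Set SMC = demand: 16.87 + 1.46q = 76.02 - 3.07q → q* = 13.0574.
Gap = |18.2590 − 13.0574| = 5.2016.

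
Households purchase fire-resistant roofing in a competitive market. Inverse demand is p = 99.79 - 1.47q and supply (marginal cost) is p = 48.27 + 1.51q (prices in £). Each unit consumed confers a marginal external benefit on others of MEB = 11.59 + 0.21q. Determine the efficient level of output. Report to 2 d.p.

Social marginal benefit = demand + MEB = 111.38 - 1.26q.
Set SMB = MC: 111.38 - 1.26q = 48.27 + 1.51q → q* = 22.7834.

q* = 22.78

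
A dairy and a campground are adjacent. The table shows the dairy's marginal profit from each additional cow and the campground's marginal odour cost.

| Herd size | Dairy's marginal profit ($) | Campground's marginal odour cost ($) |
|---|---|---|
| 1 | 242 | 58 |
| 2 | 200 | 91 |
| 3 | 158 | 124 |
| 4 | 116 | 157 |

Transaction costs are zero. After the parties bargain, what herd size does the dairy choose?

Bargaining reaches the level where marginal profit last exceeds marginal odour cost.
That holds through level 3 (158 ≥ 124) but not at 4 (116 < 157).

3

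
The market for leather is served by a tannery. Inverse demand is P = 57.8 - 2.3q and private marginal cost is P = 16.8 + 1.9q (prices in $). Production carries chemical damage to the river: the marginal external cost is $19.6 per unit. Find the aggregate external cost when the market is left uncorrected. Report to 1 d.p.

Market equilibrium (private): 16.8 + 1.9q = 57.8 - 2.3q → q_m = 9.7619.
Total external cost = MEC × q_m = 19.6 × 9.7619 = 191.3332.

$191.3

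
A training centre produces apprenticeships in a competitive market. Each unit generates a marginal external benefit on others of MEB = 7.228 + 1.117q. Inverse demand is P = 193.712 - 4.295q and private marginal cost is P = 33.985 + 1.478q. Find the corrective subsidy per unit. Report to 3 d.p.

Social marginal cost = private MC − MEB = 26.757 + 0.361q.
Set SMC = demand: 26.757 + 0.361q = 193.712 - 4.295q → q* = 35.8580.
The Pigouvian subsidy equals MEB at q*: 7.228 + 1.117×35.8580 = 47.2814.

subsidy = 47.281 per unit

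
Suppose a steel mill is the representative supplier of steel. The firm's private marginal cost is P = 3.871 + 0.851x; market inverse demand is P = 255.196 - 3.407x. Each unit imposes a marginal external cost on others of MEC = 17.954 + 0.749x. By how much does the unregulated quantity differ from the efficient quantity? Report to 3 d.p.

12.415 units

Market equilibrium (private): 3.871 + 0.851x = 255.196 - 3.407x → x_m = 59.0242.
Social marginal cost = private MC + MEC = 21.825 + 1.600x.
Set SMC = demand: 21.825 + 1.600x = 255.196 - 3.407x → x* = 46.6089.
Gap = |59.0242 − 46.6089| = 12.4153.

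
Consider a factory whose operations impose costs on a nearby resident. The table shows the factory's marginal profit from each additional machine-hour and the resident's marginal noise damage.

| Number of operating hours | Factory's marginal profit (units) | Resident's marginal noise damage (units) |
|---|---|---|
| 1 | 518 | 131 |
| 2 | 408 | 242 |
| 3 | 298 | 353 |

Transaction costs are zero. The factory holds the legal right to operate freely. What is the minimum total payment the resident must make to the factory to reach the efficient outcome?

298

Left alone the factory would choose level 3 (marginal profit stays positive).
Efficient level: k* = 2 (marginal profit ≥ marginal noise damage through 2).
The resident must at least cover the factory's forgone profit from cutting 3→2: 298 = 298.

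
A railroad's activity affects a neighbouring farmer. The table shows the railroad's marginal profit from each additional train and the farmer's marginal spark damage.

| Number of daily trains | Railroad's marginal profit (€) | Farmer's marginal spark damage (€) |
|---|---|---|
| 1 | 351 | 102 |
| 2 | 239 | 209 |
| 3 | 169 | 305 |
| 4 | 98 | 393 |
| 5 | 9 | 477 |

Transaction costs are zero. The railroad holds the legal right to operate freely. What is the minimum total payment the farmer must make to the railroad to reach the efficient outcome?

€276

Left alone the railroad would choose level 5 (marginal profit stays positive).
Efficient level: k* = 2 (marginal profit ≥ marginal spark damage through 2).
The farmer must at least cover the railroad's forgone profit from cutting 5→2: 169 + 98 + 9 = 276.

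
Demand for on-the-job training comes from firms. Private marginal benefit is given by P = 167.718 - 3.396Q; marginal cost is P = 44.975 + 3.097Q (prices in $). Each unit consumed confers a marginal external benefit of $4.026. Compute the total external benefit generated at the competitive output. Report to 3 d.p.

Market equilibrium (private): 44.975 + 3.097Q = 167.718 - 3.396Q → Q_m = 18.9039.
Total external benefit = MEB × Q_m = 4.026 × 18.9039 = 76.1071.

$76.107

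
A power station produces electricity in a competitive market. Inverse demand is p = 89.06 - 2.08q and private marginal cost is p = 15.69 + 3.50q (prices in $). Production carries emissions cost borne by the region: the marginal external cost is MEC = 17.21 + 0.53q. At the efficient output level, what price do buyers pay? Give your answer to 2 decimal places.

P = $69.94

Social marginal cost = private MC + MEC = 32.90 + 4.03q.
Set SMC = demand: 32.90 + 4.03q = 89.06 - 2.08q → q* = 9.1915.
Consumer price on the demand curve at q*: 89.06 − 2.08×9.1915 = 69.9417.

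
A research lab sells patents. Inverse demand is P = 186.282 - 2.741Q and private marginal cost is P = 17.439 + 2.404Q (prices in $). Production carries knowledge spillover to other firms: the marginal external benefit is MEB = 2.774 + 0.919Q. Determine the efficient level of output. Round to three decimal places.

Q* = 40.610

Social marginal cost = private MC − MEB = 14.665 + 1.485Q.
Set SMC = demand: 14.665 + 1.485Q = 186.282 - 2.741Q → Q* = 40.6098.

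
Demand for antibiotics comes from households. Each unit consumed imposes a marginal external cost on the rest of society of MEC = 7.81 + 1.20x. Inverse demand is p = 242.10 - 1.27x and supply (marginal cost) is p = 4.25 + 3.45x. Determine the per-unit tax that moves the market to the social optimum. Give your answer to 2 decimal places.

tax = 54.44 per unit

Social marginal benefit = demand − MEC = 234.29 - 2.47x.
Set SMB = MC: 234.29 - 2.47x = 4.25 + 3.45x → x* = 38.8581.
The Pigouvian tax equals MEC at x*: 7.81 + 1.20×38.8581 = 54.4397.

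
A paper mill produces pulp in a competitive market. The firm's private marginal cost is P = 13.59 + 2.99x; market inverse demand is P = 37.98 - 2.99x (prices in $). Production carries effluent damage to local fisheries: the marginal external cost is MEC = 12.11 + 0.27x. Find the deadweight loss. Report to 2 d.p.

Market equilibrium (private): 13.59 + 2.99x = 37.98 - 2.99x → x_m = 4.0786.
Social marginal cost = private MC + MEC = 25.70 + 3.26x.
Set SMC = demand: 25.70 + 3.26x = 37.98 - 2.99x → x* = 1.9648.
Height of the DWL triangle at x_m is SMC(x_m) − demand(x_m) = MEC(x_m) = 13.2112.
DWL = ½ × 2.1138 × 13.2112 = 13.9629.

DWL = $13.96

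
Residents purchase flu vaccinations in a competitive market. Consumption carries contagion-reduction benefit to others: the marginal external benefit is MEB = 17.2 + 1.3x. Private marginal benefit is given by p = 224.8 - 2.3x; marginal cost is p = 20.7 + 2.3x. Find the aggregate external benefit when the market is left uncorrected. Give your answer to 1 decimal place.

2042.8

Market equilibrium (private): 20.7 + 2.3x = 224.8 - 2.3x → x_m = 44.3696.
Total external benefit = ∫₀^{x_m} (17.2 + 1.3x) dx = 17.2×44.3696 + ½×1.3×44.3696² = 2042.7870.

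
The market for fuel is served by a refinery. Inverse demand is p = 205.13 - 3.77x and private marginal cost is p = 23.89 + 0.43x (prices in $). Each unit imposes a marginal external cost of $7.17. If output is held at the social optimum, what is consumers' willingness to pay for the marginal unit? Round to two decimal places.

Social marginal cost = private MC + MEC = 31.06 + 0.43x.
Set SMC = demand: 31.06 + 0.43x = 205.13 - 3.77x → x* = 41.4452.
Consumer price on the demand curve at x*: 205.13 − 3.77×41.4452 = 48.8816.

P = $48.88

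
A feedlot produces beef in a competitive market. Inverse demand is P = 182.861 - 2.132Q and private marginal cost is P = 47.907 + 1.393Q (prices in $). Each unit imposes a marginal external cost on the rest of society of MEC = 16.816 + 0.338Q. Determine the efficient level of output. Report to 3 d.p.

Social marginal cost = private MC + MEC = 64.723 + 1.731Q.
Set SMC = demand: 64.723 + 1.731Q = 182.861 - 2.132Q → Q* = 30.5819.

Q* = 30.582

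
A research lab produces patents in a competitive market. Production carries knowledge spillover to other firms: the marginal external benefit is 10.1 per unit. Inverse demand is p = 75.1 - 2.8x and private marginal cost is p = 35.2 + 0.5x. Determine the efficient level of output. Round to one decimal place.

Social marginal cost = private MC − MEB = 25.1 + 0.5x.
Set SMC = demand: 25.1 + 0.5x = 75.1 - 2.8x → x* = 15.1515.

x* = 15.2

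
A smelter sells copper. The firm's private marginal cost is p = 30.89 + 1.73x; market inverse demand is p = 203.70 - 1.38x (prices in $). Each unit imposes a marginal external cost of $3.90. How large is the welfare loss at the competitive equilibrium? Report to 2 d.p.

Market equilibrium (private): 30.89 + 1.73x = 203.70 - 1.38x → x_m = 55.5659.
Social marginal cost = private MC + MEC = 34.79 + 1.73x.
Set SMC = demand: 34.79 + 1.73x = 203.70 - 1.38x → x* = 54.3119.
Height of the DWL triangle at x_m is SMC(x_m) − demand(x_m) = MEC(x_m) = 3.9000.
DWL = ½ × 1.2540 × 3.9000 = 2.4453.

DWL = $2.45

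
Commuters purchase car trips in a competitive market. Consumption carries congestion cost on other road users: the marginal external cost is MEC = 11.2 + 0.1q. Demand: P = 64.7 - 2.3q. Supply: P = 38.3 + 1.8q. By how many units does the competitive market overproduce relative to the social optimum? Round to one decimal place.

Market equilibrium (private): 38.3 + 1.8q = 64.7 - 2.3q → q_m = 6.4390.
Social marginal benefit = demand − MEC = 53.5 - 2.4q.
Set SMB = MC: 53.5 - 2.4q = 38.3 + 1.8q → q* = 3.6190.
Gap = |6.4390 − 3.6190| = 2.8200.

2.8 units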